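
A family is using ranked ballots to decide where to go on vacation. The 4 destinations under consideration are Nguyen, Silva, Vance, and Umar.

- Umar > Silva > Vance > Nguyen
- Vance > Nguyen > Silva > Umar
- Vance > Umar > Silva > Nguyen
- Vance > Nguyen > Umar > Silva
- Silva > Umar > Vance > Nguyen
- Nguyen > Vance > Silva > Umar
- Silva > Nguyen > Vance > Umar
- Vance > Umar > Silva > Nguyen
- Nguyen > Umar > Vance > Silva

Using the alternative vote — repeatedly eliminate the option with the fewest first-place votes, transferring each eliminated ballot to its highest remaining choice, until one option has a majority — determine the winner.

Vance

Round 1: Vance 4, Nguyen 2, Silva 2, Umar 1. Umar has the fewest and is eliminated.
Round 2: Vance 4, Silva 3, Nguyen 2. Nguyen has the fewest and is eliminated.
Round 3: Vance 6, Silva 3. Vance has a majority.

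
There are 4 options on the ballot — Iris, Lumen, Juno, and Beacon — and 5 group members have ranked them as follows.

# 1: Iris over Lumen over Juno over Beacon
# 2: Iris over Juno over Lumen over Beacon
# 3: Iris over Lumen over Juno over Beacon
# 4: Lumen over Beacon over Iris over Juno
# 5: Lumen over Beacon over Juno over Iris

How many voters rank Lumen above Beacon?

5

Ballots ranking Lumen above Beacon: 5.
Ballots ranking Beacon above Lumen: 0.
So 5 of 5 voters prefer Lumen to Beacon.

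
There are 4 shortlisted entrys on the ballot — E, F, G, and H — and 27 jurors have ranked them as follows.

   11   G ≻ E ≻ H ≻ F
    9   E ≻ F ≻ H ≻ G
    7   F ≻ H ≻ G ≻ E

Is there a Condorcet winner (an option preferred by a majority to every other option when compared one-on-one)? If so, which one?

No Condorcet winner

Head-to-head results (27 voters total):
E vs F: E wins 20–7.
E vs G: G wins 18–9.
E vs H: E wins 20–7.
F vs G: F wins 16–11.
F vs H: F wins 16–11.
G vs H: H wins 16–11.
No candidate beats all others: E beats F beats G beats E, a majority cycle.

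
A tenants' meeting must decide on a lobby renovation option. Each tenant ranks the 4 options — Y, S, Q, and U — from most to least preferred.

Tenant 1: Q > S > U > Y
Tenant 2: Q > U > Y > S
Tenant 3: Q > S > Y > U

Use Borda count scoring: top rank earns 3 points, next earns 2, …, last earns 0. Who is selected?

Q

Borda scores:
  Y: 0 + 1 + 1 = 2
  S: 2 + 0 + 2 = 4
  Q: 3 + 3 + 3 = 9
  U: 1 + 2 + 0 = 3
Q has the highest total.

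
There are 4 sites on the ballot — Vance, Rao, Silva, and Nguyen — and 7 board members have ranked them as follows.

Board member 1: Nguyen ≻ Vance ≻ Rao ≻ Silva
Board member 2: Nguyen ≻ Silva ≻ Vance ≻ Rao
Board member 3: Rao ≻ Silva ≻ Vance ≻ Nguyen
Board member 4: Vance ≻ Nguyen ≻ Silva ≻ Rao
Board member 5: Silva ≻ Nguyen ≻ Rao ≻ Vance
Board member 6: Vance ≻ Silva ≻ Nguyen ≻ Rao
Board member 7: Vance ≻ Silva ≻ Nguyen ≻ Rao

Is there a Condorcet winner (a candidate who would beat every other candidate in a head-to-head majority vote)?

Yes

Head-to-head results (7 voters total):
Vance vs Rao: Vance wins 5–2.
Vance vs Silva: Vance wins 4–3.
Vance vs Nguyen: Vance wins 4–3.
Rao vs Silva: Silva wins 5–2.
Rao vs Nguyen: Nguyen wins 6–1.
Silva vs Nguyen: Silva wins 4–3.
Vance beats each rival — Rao (5–2), Silva (4–3), Nguyen (4–3) — so Vance is the Condorcet winner.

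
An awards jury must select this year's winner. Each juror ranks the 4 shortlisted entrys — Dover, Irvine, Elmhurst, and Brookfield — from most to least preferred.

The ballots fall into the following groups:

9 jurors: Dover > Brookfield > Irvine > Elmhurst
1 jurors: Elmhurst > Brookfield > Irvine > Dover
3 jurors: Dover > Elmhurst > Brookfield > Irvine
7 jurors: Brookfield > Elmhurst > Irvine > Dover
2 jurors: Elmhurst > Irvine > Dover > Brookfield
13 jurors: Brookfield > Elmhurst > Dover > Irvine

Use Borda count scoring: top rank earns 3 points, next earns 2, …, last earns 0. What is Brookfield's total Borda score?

Borda scores:
  Dover: 9·3 + 0 + 3·3 + 7·0 + 2·1 + 13·1 = 51
  Irvine: 9·1 + 1 + 3·0 + 7·1 + 2·2 + 13·0 = 21
  Elmhurst: 9·0 + 3 + 3·2 + 7·2 + 2·3 + 13·2 = 55
  Brookfield: 9·2 + 2 + 3·1 + 7·3 + 2·0 + 13·3 = 83

83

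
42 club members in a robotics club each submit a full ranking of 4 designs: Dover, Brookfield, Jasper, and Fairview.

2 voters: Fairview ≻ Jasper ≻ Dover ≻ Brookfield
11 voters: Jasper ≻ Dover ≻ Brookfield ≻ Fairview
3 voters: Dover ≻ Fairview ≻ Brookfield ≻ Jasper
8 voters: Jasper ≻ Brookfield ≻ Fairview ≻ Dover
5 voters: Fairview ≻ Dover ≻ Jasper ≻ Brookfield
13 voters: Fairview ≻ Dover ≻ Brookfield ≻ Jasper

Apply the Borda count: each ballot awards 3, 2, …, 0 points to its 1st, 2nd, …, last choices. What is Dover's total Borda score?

69

Borda scores:
  Dover: 2·1 + 11·2 + 3·3 + 8·0 + 5·2 + 13·2 = 69
  Brookfield: 2·0 + 11·1 + 3·1 + 8·2 + 5·0 + 13·1 = 43
  Jasper: 2·2 + 11·3 + 3·0 + 8·3 + 5·1 + 13·0 = 66
  Fairview: 2·3 + 11·0 + 3·2 + 8·1 + 5·3 + 13·3 = 74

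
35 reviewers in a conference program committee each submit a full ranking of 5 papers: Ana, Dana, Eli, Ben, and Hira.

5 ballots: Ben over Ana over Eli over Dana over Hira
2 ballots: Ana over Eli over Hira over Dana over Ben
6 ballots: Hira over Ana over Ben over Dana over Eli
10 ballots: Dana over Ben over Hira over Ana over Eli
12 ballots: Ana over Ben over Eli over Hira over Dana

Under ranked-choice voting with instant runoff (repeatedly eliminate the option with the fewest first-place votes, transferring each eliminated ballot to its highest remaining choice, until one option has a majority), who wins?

Ana

Round 1: Ana 14, Dana 10, Hira 6, Ben 5, Eli 0. Eli has the fewest and is eliminated.
Round 2: Ana 14, Dana 10, Hira 6, Ben 5. Ben has the fewest and is eliminated.
Round 3: Ana 19, Dana 10, Hira 6. Ana has a majority.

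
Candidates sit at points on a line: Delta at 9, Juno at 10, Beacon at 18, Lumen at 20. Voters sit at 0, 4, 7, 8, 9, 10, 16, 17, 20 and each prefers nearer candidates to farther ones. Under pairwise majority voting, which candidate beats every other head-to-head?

Delta

With single-peaked preferences on a line, the Condorcet winner is the candidate closest to the median voter.
The median voter (position 9) is closest to Delta at 9.
Check: Delta vs Beacon — voters closer to Delta: 6 of 9.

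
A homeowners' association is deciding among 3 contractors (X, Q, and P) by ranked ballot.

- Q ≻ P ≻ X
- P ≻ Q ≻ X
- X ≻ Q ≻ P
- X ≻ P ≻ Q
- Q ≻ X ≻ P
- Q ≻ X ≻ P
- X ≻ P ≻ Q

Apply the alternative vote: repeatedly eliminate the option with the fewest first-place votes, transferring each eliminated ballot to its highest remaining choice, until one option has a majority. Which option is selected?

Q

Round 1: X 3, Q 3, P 1. P has the fewest and is eliminated.
Round 2: Q 4, X 3. Q has a majority.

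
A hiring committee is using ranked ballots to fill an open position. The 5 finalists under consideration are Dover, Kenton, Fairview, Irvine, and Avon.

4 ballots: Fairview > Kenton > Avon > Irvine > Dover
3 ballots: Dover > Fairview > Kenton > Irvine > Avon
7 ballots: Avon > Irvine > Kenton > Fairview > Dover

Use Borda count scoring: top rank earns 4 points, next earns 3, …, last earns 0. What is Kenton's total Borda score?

32

Borda scores:
  Dover: 4·0 + 3·4 + 7·0 = 12
  Kenton: 4·3 + 3·2 + 7·2 = 32
  Fairview: 4·4 + 3·3 + 7·1 = 32
  Irvine: 4·1 + 3·1 + 7·3 = 28
  Avon: 4·2 + 3·0 + 7·4 = 36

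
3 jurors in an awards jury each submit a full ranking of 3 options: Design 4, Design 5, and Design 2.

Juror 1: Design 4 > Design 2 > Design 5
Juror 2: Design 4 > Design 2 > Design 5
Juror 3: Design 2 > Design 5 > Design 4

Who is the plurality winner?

First-place vote totals:
  Design 4: 2
  Design 5: 0
  Design 2: 1
Design 4 has the most first-place votes.

Design 4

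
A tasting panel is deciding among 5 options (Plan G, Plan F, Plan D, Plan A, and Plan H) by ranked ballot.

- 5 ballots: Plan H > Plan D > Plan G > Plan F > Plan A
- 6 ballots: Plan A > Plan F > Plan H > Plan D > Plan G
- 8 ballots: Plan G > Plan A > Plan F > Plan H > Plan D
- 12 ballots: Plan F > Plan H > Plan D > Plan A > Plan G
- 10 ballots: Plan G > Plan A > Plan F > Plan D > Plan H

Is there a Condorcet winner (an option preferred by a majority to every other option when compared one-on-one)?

Head-to-head results (41 voters total):
Plan G vs Plan F: Plan G wins 23–18.
Plan G vs Plan D: Plan D wins 23–18.
Plan G vs Plan A: Plan G wins 23–18.
Plan G vs Plan H: Plan H wins 23–18.
Plan F vs Plan D: Plan F wins 36–5.
Plan F vs Plan A: Plan A wins 24–17.
Plan F vs Plan H: Plan F wins 36–5.
Plan D vs Plan A: Plan A wins 24–17.
Plan D vs Plan H: Plan H wins 31–10.
Plan A vs Plan H: Plan A wins 24–17.
No candidate beats all others: Plan G beats Plan F beats Plan D beats Plan G, a majority cycle.

No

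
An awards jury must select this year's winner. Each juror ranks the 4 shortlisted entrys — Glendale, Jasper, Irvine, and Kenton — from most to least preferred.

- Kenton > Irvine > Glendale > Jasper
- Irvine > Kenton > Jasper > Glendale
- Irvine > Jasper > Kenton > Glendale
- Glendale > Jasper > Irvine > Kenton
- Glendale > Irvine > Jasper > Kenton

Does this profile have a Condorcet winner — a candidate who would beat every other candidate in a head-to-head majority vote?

Head-to-head results (5 voters total):
Glendale vs Jasper: Glendale wins 3–2.
Glendale vs Irvine: Irvine wins 3–2.
Glendale vs Kenton: Kenton wins 3–2.
Jasper vs Irvine: Irvine wins 4–1.
Jasper vs Kenton: Jasper wins 3–2.
Irvine vs Kenton: Irvine wins 4–1.
Irvine beats each rival — Glendale (3–2), Jasper (4–1), Kenton (4–1) — so Irvine is the Condorcet winner.

Yes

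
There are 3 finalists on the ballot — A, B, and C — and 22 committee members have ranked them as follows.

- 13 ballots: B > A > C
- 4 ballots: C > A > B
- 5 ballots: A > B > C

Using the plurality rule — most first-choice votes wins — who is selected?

First-place vote totals:
  A: 5
  B: 13
  C: 4
B has the most first-place votes.

B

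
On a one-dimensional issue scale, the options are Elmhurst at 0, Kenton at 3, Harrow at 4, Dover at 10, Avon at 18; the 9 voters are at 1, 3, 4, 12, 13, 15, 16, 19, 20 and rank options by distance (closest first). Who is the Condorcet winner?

With single-peaked preferences on a line, the Condorcet winner is the candidate closest to the median voter.
The median voter (position 13) is closest to Dover at 10.
Check: Dover vs Avon — voters closer to Dover: 5 of 9.

Dover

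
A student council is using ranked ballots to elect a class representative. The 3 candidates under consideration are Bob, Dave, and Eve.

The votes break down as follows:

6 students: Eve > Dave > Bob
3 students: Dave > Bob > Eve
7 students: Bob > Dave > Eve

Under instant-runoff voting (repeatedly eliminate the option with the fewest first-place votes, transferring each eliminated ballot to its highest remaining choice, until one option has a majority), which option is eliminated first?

Dave

Round 1: Bob 7, Eve 6, Dave 3. Dave has the fewest and is eliminated.
Round 2: Bob 10, Eve 6. Bob has a majority.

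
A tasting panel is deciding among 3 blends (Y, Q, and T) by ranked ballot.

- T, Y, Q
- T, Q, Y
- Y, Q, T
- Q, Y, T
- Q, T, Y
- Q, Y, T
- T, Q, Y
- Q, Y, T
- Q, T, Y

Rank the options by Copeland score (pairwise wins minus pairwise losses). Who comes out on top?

Q

Pairwise results:
  Y vs Q: Q wins 7–2.
  Y vs T: T wins 5–4.
  Q vs T: Q wins 6–3.
Copeland scores (wins − losses):
  Y: 0 − 2 = -2
  Q: 2 − 0 = 2
  T: 1 − 1 = 0
Q has the best Copeland score.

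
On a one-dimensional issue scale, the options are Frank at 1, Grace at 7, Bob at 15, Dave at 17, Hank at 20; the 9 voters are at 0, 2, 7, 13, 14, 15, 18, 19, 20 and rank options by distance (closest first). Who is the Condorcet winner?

Bob

With single-peaked preferences on a line, the Condorcet winner is the candidate closest to the median voter.
The median voter (position 14) is closest to Bob at 15.
Check: Bob vs Grace — voters closer to Bob: 6 of 9.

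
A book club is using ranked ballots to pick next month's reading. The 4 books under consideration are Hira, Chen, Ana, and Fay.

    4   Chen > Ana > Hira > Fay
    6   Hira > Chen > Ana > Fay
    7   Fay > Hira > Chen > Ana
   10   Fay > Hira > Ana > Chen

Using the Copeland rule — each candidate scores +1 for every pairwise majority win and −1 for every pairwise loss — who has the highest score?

Fay

Pairwise results:
  Hira vs Chen: Hira wins 23–4.
  Hira vs Ana: Hira wins 23–4.
  Hira vs Fay: Fay wins 17–10.
  Chen vs Ana: Chen wins 17–10.
  Chen vs Fay: Fay wins 17–10.
  Ana vs Fay: Fay wins 17–10.
Copeland scores (wins − losses):
  Hira: 2 − 1 = 1
  Chen: 1 − 2 = -1
  Ana: 0 − 3 = -3
  Fay: 3 − 0 = 3
Fay has the best Copeland score.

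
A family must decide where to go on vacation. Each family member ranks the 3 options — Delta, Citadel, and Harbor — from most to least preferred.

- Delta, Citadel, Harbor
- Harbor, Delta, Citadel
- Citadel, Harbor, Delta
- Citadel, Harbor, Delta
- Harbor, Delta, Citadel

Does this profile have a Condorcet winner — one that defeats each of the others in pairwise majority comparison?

No

Head-to-head results (5 voters total):
Delta vs Citadel: Delta wins 3–2.
Delta vs Harbor: Harbor wins 4–1.
Citadel vs Harbor: Citadel wins 3–2.
No candidate beats all others: Delta beats Citadel beats Harbor beats Delta, a majority cycle.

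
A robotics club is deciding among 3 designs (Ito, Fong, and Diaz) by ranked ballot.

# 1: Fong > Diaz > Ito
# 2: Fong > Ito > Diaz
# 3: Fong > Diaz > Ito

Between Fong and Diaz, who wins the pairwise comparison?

Ballots ranking Fong above Diaz: 3.
Ballots ranking Diaz above Fong: 0.
Fong wins the head-to-head, 3–0.

Fong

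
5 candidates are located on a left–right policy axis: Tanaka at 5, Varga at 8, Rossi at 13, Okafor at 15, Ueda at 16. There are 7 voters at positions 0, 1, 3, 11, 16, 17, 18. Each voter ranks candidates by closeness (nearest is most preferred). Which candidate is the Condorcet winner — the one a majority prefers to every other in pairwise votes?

With single-peaked preferences on a line, the Condorcet winner is the candidate closest to the median voter.
The median voter (position 11) is closest to Rossi at 13.
Check: Rossi vs Ueda — voters closer to Rossi: 4 of 7.

Rossi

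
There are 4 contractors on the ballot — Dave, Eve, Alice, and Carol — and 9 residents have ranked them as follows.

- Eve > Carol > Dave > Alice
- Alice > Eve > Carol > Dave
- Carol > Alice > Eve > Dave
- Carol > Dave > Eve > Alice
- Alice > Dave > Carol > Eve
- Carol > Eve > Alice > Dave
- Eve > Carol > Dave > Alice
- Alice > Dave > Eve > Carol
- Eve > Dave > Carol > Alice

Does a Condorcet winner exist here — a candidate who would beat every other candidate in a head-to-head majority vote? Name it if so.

Head-to-head results (9 voters total):
Dave vs Eve: Eve wins 6–3.
Dave vs Alice: Alice wins 5–4.
Dave vs Carol: Carol wins 6–3.
Eve vs Alice: Eve wins 5–4.
Eve vs Carol: Eve wins 5–4.
Alice vs Carol: Carol wins 6–3.
Eve beats each rival — Dave (6–3), Alice (5–4), Carol (5–4) — so Eve is the Condorcet winner.

Eve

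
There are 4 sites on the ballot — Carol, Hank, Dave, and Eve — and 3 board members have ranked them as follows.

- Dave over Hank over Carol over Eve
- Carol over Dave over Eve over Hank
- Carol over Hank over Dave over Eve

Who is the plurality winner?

First-place vote totals:
  Carol: 2
  Hank: 0
  Dave: 1
  Eve: 0
Carol has the most first-place votes.

Carol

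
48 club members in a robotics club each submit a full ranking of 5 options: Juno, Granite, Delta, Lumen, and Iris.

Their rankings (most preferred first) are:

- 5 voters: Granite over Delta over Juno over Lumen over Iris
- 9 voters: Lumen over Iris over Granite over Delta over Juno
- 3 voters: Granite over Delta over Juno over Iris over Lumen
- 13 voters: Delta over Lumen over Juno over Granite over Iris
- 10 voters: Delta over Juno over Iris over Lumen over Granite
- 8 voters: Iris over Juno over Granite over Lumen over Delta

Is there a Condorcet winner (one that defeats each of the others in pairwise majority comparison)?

Head-to-head results (48 voters total):
Juno vs Granite: Juno wins 31–17.
Juno vs Delta: Delta wins 40–8.
Juno vs Lumen: Juno wins 26–22.
Juno vs Iris: Juno wins 31–17.
Granite vs Delta: Granite wins 25–23.
Granite vs Lumen: Lumen wins 32–16.
Granite vs Iris: Iris wins 27–21.
Delta vs Lumen: Delta wins 31–17.
Delta vs Iris: Delta wins 31–17.
Lumen vs Iris: Lumen wins 27–21.
No candidate beats all others: Juno beats Granite beats Delta beats Juno, a majority cycle.

No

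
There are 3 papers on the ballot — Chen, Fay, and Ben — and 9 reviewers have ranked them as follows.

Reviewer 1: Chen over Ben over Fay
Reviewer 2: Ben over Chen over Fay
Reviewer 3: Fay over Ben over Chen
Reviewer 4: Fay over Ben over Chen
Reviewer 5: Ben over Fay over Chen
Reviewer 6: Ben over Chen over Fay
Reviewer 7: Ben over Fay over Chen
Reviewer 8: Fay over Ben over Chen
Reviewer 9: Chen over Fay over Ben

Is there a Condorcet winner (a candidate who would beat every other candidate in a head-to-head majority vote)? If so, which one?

Head-to-head results (9 voters total):
Chen vs Fay: Fay wins 5–4.
Chen vs Ben: Ben wins 7–2.
Fay vs Ben: Ben wins 5–4.
Ben beats each rival — Chen (7–2), Fay (5–4) — so Ben is the Condorcet winner.

Ben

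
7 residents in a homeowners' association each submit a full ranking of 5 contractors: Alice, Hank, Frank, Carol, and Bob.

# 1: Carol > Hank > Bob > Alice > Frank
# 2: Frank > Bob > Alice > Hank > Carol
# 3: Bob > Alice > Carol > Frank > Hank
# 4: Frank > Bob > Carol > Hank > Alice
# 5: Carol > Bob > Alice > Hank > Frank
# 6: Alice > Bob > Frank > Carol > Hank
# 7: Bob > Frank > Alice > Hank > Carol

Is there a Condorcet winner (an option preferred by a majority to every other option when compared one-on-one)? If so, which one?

Head-to-head results (7 voters total):
Alice vs Hank: Alice wins 5–2.
Alice vs Frank: Alice wins 4–3.
Alice vs Carol: Alice wins 4–3.
Alice vs Bob: Bob wins 6–1.
Hank vs Frank: Frank wins 5–2.
Hank vs Carol: Carol wins 5–2.
Hank vs Bob: Bob wins 6–1.
Frank vs Carol: Frank wins 4–3.
Frank vs Bob: Bob wins 5–2.
Carol vs Bob: Bob wins 5–2.
Bob beats each rival — Alice (6–1), Hank (6–1), Frank (5–2), Carol (5–2) — so Bob is the Condorcet winner.

Bob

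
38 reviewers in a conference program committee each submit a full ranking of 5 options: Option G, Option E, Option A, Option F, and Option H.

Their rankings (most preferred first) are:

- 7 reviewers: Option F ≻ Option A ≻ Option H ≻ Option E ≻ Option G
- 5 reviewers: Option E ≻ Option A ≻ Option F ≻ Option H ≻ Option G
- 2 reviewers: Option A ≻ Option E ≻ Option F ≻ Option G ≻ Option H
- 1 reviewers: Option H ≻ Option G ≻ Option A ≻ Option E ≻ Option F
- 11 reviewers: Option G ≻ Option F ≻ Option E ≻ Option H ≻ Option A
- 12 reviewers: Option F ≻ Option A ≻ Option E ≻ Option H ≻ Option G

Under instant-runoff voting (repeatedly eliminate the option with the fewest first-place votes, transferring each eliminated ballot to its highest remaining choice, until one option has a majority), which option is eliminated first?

Option H

Round 1: Option F 19, Option G 11, Option E 5, Option A 2, Option H 1. Option H has the fewest and is eliminated.
Round 2: Option F 19, Option G 12, Option E 5, Option A 2. Option A has the fewest and is eliminated.
Round 3: Option F 19, Option G 12, Option E 7. Option E has the fewest and is eliminated.
Round 4: Option F 26, Option G 12. Option F has a majority.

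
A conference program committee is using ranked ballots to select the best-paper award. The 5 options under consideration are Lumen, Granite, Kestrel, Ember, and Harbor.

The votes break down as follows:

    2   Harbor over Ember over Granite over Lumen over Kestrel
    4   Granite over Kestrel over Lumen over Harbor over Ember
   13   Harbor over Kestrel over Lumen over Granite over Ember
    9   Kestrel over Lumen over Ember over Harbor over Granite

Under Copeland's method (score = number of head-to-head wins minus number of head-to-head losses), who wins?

Harbor

Pairwise results:
  Lumen vs Granite: Lumen wins 22–6.
  Lumen vs Kestrel: Kestrel wins 26–2.
  Lumen vs Ember: Lumen wins 26–2.
  Lumen vs Harbor: Harbor wins 15–13.
  Granite vs Kestrel: Kestrel wins 22–6.
  Granite vs Ember: Granite wins 17–11.
  Granite vs Harbor: Harbor wins 24–4.
  Kestrel vs Ember: Kestrel wins 26–2.
  Kestrel vs Harbor: Harbor wins 15–13.
  Ember vs Harbor: Harbor wins 19–9.
Copeland scores (wins − losses):
  Lumen: 2 − 2 = 0
  Granite: 1 − 3 = -2
  Kestrel: 3 − 1 = 2
  Ember: 0 − 4 = -4
  Harbor: 4 − 0 = 4
Harbor has the best Copeland score.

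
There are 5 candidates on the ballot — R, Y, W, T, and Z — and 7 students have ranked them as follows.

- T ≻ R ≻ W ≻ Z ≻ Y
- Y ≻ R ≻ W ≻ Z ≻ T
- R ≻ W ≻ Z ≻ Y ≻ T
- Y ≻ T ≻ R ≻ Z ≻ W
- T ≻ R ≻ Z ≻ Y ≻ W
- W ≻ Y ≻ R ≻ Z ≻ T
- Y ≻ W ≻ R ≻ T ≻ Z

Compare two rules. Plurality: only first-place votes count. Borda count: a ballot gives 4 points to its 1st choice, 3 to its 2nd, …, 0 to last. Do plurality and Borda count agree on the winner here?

No

Plurality first-place counts: R 1, Y 3, W 1, T 2, Z 0 → Y.
Borda totals: R 19, Y 17, W 14, T 12, Z 8 → R.
The two rules disagree: plurality picks Y, Borda picks R.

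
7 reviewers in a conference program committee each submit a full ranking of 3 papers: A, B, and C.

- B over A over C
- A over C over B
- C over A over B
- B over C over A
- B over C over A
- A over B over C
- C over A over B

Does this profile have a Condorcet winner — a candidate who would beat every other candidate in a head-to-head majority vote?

Head-to-head results (7 voters total):
A vs B: A wins 4–3.
A vs C: C wins 4–3.
B vs C: B wins 4–3.
No candidate beats all others: A beats B beats C beats A, a majority cycle.

No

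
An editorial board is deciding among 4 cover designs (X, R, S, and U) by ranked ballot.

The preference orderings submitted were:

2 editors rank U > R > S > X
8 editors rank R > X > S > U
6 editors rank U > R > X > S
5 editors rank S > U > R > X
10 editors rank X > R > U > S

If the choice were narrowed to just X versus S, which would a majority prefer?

Ballots ranking X above S: 8+6+10 = 24.
Ballots ranking S above X: 2+5 = 7.
X wins the head-to-head, 24–7.

X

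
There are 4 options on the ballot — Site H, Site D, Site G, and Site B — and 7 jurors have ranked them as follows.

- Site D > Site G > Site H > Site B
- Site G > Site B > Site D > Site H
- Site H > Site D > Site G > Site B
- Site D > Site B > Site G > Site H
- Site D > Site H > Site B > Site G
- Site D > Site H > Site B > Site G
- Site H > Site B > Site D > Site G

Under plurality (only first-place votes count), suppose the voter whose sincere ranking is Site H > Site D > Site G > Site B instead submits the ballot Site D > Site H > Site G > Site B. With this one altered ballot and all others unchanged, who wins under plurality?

First-place totals with the altered ballot: Site H 1, Site D 5, Site G 1, Site B 0.
The winner is unchanged: still Site D.

Site D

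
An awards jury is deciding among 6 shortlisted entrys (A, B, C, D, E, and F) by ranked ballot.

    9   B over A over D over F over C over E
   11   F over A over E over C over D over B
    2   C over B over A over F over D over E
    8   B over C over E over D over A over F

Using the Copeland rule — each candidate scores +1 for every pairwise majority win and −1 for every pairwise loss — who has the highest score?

B

Pairwise results:
  A vs B: B wins 19–11.
  A vs C: A wins 20–10.
  A vs D: A wins 22–8.
  A vs E: A wins 22–8.
  A vs F: A wins 19–11.
  B vs C: B wins 17–13.
  B vs D: B wins 19–11.
  B vs E: B wins 19–11.
  B vs F: B wins 19–11.
  C vs D: C wins 21–9.
  C vs E: C wins 19–11.
  C vs F: F wins 20–10.
  D vs E: E wins 19–11.
  D vs F: D wins 17–13.
  E vs F: F wins 22–8.
Copeland scores (wins − losses):
  A: 4 − 1 = 3
  B: 5 − 0 = 5
  C: 2 − 3 = -1
  D: 1 − 4 = -3
  E: 1 − 4 = -3
  F: 2 − 3 = -1
B has the best Copeland score.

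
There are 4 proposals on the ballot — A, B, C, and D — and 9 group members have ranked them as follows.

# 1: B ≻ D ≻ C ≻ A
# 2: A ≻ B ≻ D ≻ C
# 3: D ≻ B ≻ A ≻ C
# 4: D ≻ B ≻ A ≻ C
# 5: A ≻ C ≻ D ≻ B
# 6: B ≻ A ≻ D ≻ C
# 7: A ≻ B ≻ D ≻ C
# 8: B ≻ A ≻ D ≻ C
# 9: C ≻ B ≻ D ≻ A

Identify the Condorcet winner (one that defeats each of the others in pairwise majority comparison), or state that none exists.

Head-to-head results (9 voters total):
A vs B: B wins 6–3.
A vs C: A wins 7–2.
A vs D: A wins 5–4.
B vs C: B wins 7–2.
B vs D: B wins 6–3.
C vs D: D wins 7–2.
B beats each rival — A (6–3), C (7–2), D (6–3) — so B is the Condorcet winner.

B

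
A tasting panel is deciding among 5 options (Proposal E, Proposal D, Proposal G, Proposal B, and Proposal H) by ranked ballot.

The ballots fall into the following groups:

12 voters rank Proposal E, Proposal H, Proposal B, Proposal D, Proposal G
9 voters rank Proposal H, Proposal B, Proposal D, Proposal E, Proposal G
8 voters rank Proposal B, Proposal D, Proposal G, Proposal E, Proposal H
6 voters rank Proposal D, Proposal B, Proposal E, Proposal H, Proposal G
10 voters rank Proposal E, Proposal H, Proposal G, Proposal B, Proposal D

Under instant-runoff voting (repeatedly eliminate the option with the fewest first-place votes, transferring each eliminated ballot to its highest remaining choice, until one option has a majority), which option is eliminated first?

Proposal G

Round 1: Proposal E 22, Proposal H 9, Proposal B 8, Proposal D 6, Proposal G 0. Proposal G has the fewest and is eliminated.
Round 2: Proposal E 22, Proposal H 9, Proposal B 8, Proposal D 6. Proposal D has the fewest and is eliminated.
Round 3: Proposal E 22, Proposal B 14, Proposal H 9. Proposal H has the fewest and is eliminated.
Round 4: Proposal B 23, Proposal E 22. Proposal B has a majority.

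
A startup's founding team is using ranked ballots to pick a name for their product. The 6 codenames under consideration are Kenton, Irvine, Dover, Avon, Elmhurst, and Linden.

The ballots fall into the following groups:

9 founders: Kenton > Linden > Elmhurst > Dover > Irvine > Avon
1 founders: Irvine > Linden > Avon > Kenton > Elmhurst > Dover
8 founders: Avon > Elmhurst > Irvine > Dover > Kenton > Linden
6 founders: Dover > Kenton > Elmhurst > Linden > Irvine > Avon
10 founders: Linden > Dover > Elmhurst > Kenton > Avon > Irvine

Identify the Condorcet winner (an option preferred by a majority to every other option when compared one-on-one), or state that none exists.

Head-to-head results (34 voters total):
Kenton vs Irvine: Kenton wins 25–9.
Kenton vs Dover: Dover wins 24–10.
Kenton vs Avon: Kenton wins 25–9.
Kenton vs Elmhurst: Elmhurst wins 18–16.
Kenton vs Linden: Kenton wins 23–11.
Irvine vs Dover: Dover wins 25–9.
Irvine vs Avon: Avon wins 18–16.
Irvine vs Elmhurst: Elmhurst wins 33–1.
Irvine vs Linden: Linden wins 25–9.
Dover vs Avon: Dover wins 25–9.
Dover vs Elmhurst: Elmhurst wins 18–16.
Dover vs Linden: Linden wins 20–14.
Avon vs Elmhurst: Elmhurst wins 25–9.
Avon vs Linden: Linden wins 26–8.
Elmhurst vs Linden: Linden wins 20–14.
No candidate beats all others: Kenton beats Linden beats Dover beats Kenton, a majority cycle.

There is no Condorcet winner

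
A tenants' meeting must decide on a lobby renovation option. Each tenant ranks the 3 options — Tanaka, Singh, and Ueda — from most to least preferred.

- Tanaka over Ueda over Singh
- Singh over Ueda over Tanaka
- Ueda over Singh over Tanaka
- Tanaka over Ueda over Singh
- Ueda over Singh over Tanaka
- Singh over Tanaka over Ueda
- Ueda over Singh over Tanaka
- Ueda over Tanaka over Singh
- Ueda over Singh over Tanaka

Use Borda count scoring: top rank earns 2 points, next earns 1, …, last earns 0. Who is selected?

Borda scores:
  Tanaka: 2 + 0 + 0 + 2 + 0 + 1 + 0 + 1 + 0 = 6
  Singh: 0 + 2 + 1 + 0 + 1 + 2 + 1 + 0 + 1 = 8
  Ueda: 1 + 1 + 2 + 1 + 2 + 0 + 2 + 2 + 2 = 13
Ueda has the highest total.

Ueda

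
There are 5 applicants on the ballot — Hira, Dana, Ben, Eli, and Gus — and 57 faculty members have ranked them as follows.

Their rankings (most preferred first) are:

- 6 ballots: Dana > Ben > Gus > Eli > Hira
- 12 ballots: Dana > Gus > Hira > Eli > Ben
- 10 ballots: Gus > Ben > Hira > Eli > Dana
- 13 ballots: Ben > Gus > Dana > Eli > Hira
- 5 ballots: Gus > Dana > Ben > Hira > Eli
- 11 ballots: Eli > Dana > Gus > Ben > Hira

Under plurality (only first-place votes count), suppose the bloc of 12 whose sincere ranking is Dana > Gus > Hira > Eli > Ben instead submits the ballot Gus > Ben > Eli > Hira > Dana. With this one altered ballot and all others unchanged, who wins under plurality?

First-place totals with the altered ballot: Hira 0, Dana 6, Ben 13, Eli 11, Gus 27.
The switch changes the winner from Dana to Gus.

Gus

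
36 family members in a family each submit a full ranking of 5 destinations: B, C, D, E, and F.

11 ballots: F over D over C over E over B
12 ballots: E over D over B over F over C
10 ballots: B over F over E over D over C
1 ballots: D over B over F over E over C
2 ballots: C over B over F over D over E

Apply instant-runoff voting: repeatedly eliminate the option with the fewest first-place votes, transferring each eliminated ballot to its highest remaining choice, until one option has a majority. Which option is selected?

Round 1: E 12, F 11, B 10, C 2, D 1. D has the fewest and is eliminated.
Round 2: E 12, B 11, F 11, C 2. C has the fewest and is eliminated.
Round 3: B 13, E 12, F 11. F has the fewest and is eliminated.
Round 4: E 23, B 13. E has a majority.

E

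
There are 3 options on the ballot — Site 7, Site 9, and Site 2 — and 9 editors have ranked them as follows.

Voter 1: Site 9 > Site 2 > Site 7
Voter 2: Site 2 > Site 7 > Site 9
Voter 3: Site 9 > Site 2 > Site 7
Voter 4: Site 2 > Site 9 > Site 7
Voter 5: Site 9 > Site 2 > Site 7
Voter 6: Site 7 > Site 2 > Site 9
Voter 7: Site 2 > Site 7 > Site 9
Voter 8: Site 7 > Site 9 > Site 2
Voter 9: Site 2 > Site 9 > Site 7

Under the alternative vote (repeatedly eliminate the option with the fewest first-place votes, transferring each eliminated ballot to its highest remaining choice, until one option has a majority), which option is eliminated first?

Site 7

Round 1: Site 2 4, Site 9 3, Site 7 2. Site 7 has the fewest and is eliminated.
Round 2: Site 2 5, Site 9 4. Site 2 has a majority.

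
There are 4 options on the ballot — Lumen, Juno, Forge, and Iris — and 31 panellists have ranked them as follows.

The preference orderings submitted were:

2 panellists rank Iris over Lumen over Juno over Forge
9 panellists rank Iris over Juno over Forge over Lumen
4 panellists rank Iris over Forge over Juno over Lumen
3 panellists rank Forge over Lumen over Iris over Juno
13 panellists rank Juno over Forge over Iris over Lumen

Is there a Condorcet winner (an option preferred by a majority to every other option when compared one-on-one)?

No

Head-to-head results (31 voters total):
Lumen vs Juno: Juno wins 26–5.
Lumen vs Forge: Forge wins 29–2.
Lumen vs Iris: Iris wins 28–3.
Juno vs Forge: Juno wins 24–7.
Juno vs Iris: Iris wins 18–13.
Forge vs Iris: Forge wins 16–15.
No candidate beats all others: Juno beats Forge beats Iris beats Juno, a majority cycle.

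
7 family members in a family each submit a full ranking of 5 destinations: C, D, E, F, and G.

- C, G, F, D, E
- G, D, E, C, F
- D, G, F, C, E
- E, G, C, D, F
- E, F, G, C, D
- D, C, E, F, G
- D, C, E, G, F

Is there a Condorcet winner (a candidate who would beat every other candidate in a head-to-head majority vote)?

Head-to-head results (7 voters total):
C vs D: D wins 4–3.
C vs E: C wins 4–3.
C vs F: C wins 5–2.
C vs G: G wins 4–3.
D vs E: D wins 5–2.
D vs F: D wins 5–2.
D vs G: G wins 4–3.
E vs F: E wins 5–2.
E vs G: E wins 4–3.
F vs G: G wins 5–2.
No candidate beats all others: C beats E beats G beats C, a majority cycle.

No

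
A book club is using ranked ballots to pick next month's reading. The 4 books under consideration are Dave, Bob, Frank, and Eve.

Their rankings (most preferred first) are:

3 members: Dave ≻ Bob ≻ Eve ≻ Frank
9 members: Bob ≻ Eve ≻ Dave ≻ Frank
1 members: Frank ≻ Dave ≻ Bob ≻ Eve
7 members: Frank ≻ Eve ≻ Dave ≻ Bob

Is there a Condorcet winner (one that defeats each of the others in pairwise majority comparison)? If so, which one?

No Condorcet winner

Head-to-head results (20 voters total):
Dave vs Bob: Dave wins 11–9.
Dave vs Frank: Dave wins 12–8.
Dave vs Eve: Eve wins 16–4.
Bob vs Frank: Bob wins 12–8.
Bob vs Eve: Bob wins 13–7.
Frank vs Eve: Eve wins 12–8.
No candidate beats all others: Dave beats Bob beats Eve beats Dave, a majority cycle.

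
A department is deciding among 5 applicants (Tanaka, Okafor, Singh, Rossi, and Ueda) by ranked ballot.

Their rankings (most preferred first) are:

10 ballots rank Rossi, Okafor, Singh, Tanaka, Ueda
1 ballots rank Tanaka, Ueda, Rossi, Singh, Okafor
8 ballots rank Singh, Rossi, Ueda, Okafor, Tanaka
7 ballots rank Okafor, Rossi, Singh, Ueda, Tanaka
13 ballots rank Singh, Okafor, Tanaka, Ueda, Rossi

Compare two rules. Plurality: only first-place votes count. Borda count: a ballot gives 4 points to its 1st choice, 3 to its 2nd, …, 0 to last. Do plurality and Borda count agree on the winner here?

Yes

Plurality first-place counts: Tanaka 1, Okafor 7, Singh 21, Rossi 10, Ueda 0 → Singh.
Borda totals: Tanaka 40, Okafor 105, Singh 119, Rossi 87, Ueda 39 → Singh.
The two rules agree on Singh.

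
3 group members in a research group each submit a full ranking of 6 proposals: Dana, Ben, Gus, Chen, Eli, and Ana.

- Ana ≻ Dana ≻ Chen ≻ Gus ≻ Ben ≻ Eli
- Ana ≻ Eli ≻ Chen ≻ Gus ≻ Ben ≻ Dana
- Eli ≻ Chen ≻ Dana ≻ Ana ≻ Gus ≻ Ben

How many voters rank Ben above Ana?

0

Ballots ranking Ben above Ana: 0.
Ballots ranking Ana above Ben: 3.
So 0 of 3 voters prefer Ben to Ana.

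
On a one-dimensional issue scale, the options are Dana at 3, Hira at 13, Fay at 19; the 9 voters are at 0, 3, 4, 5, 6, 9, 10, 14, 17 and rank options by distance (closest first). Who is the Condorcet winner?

With single-peaked preferences on a line, the Condorcet winner is the candidate closest to the median voter.
The median voter (position 6) is closest to Dana at 3.
Check: Dana vs Fay — voters closer to Dana: 7 of 9.

Dana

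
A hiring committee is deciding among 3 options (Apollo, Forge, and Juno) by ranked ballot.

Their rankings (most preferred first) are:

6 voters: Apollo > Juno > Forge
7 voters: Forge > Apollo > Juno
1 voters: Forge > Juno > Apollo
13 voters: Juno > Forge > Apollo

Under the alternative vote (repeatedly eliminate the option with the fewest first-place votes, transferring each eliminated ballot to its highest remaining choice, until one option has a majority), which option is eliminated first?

Apollo

Round 1: Juno 13, Forge 8, Apollo 6. Apollo has the fewest and is eliminated.
Round 2: Juno 19, Forge 8. Juno has a majority.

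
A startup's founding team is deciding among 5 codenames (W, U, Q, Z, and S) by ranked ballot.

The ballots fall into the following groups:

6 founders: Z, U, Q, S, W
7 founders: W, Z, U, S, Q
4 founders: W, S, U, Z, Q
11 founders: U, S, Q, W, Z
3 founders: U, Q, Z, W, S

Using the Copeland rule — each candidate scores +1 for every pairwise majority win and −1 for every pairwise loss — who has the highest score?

Pairwise results:
  W vs U: U wins 20–11.
  W vs Q: Q wins 20–11.
  W vs Z: W wins 22–9.
  W vs S: S wins 17–14.
  U vs Q: U wins 31–0.
  U vs Z: U wins 18–13.
  U vs S: U wins 27–4.
  Q vs Z: Z wins 17–14.
  Q vs S: S wins 22–9.
  Z vs S: Z wins 16–15.
Copeland scores (wins − losses):
  W: 1 − 3 = -2
  U: 4 − 0 = 4
  Q: 1 − 3 = -2
  Z: 2 − 2 = 0
  S: 2 − 2 = 0
U has the best Copeland score.

U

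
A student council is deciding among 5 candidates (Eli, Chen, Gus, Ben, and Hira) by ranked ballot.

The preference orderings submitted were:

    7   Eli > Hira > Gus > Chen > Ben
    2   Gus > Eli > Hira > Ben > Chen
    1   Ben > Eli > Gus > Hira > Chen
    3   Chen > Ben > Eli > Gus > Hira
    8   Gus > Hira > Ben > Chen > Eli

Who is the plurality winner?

Gus

First-place vote totals:
  Eli: 7
  Chen: 3
  Gus: 10
  Ben: 1
  Hira: 0
Gus has the most first-place votes.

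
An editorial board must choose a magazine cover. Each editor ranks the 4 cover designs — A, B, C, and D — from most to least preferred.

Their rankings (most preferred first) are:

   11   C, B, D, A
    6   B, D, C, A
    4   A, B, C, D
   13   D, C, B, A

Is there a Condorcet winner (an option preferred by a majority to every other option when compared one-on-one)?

No

Head-to-head results (34 voters total):
A vs B: B wins 30–4.
A vs C: C wins 30–4.
A vs D: D wins 30–4.
B vs C: C wins 24–10.
B vs D: B wins 21–13.
C vs D: D wins 19–15.
No candidate beats all others: B beats D beats C beats B, a majority cycle.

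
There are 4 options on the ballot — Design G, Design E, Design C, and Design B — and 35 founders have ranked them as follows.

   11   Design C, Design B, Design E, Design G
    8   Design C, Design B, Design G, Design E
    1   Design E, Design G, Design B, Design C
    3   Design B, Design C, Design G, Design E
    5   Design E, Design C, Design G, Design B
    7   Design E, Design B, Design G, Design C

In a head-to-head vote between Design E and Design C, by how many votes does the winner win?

9

Ballots ranking Design E above Design C: 1+5+7 = 13.
Ballots ranking Design C above Design E: 11+8+3 = 22.
Design C wins 22–13, a margin of 9.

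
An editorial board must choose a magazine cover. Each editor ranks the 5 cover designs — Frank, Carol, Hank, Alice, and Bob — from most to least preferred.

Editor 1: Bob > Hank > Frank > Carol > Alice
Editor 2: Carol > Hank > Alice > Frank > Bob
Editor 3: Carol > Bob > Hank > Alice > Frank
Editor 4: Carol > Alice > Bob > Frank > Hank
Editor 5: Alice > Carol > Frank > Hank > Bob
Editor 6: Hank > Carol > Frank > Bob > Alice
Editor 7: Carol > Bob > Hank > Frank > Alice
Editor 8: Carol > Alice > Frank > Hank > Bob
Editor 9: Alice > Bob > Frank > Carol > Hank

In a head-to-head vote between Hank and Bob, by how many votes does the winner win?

1

Ballots ranking Hank above Bob: 4.
Ballots ranking Bob above Hank: 5.
Bob wins 5–4, a margin of 1.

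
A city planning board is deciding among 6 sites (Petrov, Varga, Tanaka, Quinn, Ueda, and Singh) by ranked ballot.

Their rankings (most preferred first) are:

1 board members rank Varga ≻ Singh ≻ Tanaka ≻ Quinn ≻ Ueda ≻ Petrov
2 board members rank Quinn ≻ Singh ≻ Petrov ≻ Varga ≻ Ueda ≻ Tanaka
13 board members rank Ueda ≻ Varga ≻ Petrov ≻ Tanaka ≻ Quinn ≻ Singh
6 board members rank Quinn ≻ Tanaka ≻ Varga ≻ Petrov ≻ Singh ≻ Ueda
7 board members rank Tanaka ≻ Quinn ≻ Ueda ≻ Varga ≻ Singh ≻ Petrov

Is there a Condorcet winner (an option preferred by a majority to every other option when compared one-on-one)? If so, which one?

Head-to-head results (29 voters total):
Petrov vs Varga: Varga wins 27–2.
Petrov vs Tanaka: Petrov wins 15–14.
Petrov vs Quinn: Quinn wins 16–13.
Petrov vs Ueda: Ueda wins 21–8.
Petrov vs Singh: Petrov wins 19–10.
Varga vs Tanaka: Varga wins 16–13.
Varga vs Quinn: Quinn wins 15–14.
Varga vs Ueda: Ueda wins 20–9.
Varga vs Singh: Varga wins 27–2.
Tanaka vs Quinn: Tanaka wins 21–8.
Tanaka vs Ueda: Ueda wins 15–14.
Tanaka vs Singh: Tanaka wins 26–3.
Quinn vs Ueda: Quinn wins 16–13.
Quinn vs Singh: Quinn wins 28–1.
Ueda vs Singh: Ueda wins 20–9.
No candidate beats all others: Petrov beats Tanaka beats Quinn beats Petrov, a majority cycle.

None — there is no Condorcet winner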